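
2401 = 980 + 1421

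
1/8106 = 1/8106 = 0.00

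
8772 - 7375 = 1397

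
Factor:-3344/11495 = - 16/55 = - 2^4*5^( - 1) * 11^(-1) 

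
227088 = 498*456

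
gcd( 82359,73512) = 9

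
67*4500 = 301500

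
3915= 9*435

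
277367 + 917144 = 1194511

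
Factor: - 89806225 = -5^2*31^1*115879^1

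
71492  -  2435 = 69057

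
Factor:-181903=-181903^1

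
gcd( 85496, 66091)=1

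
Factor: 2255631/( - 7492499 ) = -322233/1070357= - 3^1*37^1*2903^1*1070357^ ( - 1 )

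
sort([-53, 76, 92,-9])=[  -  53, - 9 , 76,  92]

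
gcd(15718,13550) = 542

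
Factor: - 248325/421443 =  - 175/297= - 3^(  -  3 )*5^2*7^1*11^( - 1)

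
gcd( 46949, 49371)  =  7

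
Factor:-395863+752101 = 356238 = 2^1*3^5*733^1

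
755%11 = 7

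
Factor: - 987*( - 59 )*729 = 3^7 *7^1*47^1*59^1  =  42451857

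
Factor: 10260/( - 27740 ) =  - 3^3*73^( - 1) =-  27/73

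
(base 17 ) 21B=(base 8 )1136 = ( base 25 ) O6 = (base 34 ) HS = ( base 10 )606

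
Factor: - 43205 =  -5^1*8641^1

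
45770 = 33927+11843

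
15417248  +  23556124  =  38973372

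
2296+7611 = 9907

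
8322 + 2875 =11197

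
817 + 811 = 1628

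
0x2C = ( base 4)230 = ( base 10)44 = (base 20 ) 24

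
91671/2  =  91671/2 = 45835.50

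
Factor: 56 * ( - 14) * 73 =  - 2^4*7^2 * 73^1 = - 57232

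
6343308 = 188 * 33741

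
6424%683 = 277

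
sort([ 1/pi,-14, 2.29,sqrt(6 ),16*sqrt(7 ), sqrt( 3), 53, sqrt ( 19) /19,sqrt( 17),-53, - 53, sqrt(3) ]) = [  -  53, - 53, - 14, sqrt(19 )/19, 1/pi,sqrt(3 ), sqrt( 3),2.29,sqrt( 6),  sqrt( 17), 16*sqrt( 7 ), 53 ]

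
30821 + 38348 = 69169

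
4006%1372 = 1262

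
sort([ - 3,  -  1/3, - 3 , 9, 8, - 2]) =[ - 3, -3,-2, - 1/3,  8, 9 ]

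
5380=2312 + 3068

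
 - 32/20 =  - 8/5  =  - 1.60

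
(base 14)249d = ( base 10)6411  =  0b1100100001011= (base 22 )d59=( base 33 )5t9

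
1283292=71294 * 18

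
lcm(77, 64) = 4928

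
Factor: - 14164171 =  - 7^1*2023453^1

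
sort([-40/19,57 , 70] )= [ - 40/19,57,70 ] 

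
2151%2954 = 2151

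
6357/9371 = 6357/9371 = 0.68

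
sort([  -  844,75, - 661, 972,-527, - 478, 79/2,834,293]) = [ - 844, - 661,-527, - 478,79/2,75,293, 834,972]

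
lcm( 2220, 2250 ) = 166500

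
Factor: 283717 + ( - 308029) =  - 2^3*3^1*1013^1 = - 24312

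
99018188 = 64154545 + 34863643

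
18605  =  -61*( - 305)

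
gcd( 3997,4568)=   571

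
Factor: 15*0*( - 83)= 0 = 0^1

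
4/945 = 4/945  =  0.00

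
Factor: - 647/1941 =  - 3^( - 1) =- 1/3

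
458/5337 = 458/5337 = 0.09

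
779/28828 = 779/28828 = 0.03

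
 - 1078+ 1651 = 573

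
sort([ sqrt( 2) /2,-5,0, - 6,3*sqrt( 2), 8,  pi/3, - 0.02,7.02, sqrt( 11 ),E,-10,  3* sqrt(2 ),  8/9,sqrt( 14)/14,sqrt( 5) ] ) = [ - 10, - 6,  -  5, - 0.02, 0, sqrt(14) /14 , sqrt(2 ) /2, 8/9,  pi/3, sqrt (5), E, sqrt(11),3*sqrt( 2), 3*sqrt( 2),7.02, 8]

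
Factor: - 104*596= - 2^5*13^1* 149^1 = - 61984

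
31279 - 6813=24466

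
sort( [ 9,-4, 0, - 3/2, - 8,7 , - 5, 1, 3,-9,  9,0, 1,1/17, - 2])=[ - 9, - 8, - 5 , - 4, - 2, - 3/2,0, 0, 1/17, 1,1, 3, 7,9,9] 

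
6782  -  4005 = 2777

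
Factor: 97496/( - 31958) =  - 48748/15979 = - 2^2 * 7^1*19^(  -  1)*29^( - 2)*1741^1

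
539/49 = 11  =  11.00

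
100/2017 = 100/2017 = 0.05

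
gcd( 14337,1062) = 531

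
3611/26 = 3611/26  =  138.88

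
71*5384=382264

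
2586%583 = 254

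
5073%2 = 1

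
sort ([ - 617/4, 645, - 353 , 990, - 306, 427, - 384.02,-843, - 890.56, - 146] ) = [-890.56, - 843, - 384.02, - 353, - 306, - 617/4, - 146, 427,645, 990 ] 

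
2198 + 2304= 4502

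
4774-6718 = -1944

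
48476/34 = 1425 + 13/17 = 1425.76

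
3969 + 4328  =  8297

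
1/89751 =1/89751=0.00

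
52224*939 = 49038336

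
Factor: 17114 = 2^1* 43^1*199^1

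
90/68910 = 3/2297 = 0.00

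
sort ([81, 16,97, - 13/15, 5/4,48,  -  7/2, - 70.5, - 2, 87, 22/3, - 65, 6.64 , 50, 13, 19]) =[ - 70.5, - 65,  -  7/2, - 2 ,-13/15, 5/4, 6.64, 22/3,13 , 16, 19 , 48, 50, 81 , 87, 97]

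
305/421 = 305/421 = 0.72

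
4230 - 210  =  4020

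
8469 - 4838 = 3631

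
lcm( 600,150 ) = 600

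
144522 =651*222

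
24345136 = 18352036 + 5993100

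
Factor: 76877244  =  2^2*3^2*2135479^1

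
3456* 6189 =21389184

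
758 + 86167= 86925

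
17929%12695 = 5234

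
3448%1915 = 1533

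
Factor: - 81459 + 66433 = - 15026= - 2^1 * 11^1 * 683^1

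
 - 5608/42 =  - 2804/21 = - 133.52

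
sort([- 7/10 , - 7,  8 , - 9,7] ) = [-9, - 7,- 7/10,7,8] 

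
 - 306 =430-736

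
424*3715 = 1575160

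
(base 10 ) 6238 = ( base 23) bi5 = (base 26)95o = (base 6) 44514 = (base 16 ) 185e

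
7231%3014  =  1203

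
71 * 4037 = 286627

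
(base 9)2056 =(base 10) 1509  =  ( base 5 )22014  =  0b10111100101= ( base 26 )261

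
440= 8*55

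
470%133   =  71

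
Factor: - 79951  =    -  17^1*4703^1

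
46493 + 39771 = 86264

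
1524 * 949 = 1446276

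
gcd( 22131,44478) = 9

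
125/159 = 125/159 = 0.79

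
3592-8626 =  - 5034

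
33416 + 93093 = 126509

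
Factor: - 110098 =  - 2^1*55049^1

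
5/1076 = 5/1076 = 0.00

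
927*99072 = 91839744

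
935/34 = 55/2 = 27.50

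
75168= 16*4698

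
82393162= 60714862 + 21678300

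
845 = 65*13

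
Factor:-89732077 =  - 991^1*90547^1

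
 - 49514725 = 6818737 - 56333462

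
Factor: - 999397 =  - 7^1*142771^1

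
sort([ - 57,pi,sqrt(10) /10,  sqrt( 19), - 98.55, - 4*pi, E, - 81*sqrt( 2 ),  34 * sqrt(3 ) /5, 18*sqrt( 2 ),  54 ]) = [ - 81*sqrt( 2), - 98.55, - 57, - 4 * pi,sqrt(10 ) /10, E , pi, sqrt( 19), 34*sqrt (3 ) /5,18*sqrt(2 ),54]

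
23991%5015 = 3931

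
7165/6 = 1194 + 1/6=1194.17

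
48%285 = 48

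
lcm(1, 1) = 1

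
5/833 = 5/833 = 0.01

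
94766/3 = 31588+2/3 = 31588.67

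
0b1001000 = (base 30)2C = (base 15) 4c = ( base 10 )72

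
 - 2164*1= -2164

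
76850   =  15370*5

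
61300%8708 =344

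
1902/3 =634 = 634.00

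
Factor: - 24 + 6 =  - 18 = - 2^1*3^2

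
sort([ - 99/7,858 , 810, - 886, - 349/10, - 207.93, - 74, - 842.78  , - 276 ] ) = [ - 886 , - 842.78, - 276,-207.93, - 74, - 349/10 , - 99/7, 810, 858 ]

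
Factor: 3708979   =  1051^1*3529^1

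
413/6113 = 413/6113 = 0.07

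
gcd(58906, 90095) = 1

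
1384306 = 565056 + 819250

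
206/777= 206/777  =  0.27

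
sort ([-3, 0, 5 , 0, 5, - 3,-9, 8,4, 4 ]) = [ - 9, - 3, - 3, 0, 0, 4,4,5, 5, 8]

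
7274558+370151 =7644709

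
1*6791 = 6791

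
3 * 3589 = 10767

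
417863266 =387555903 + 30307363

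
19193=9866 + 9327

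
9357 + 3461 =12818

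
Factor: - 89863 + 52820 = -17^1*2179^1=- 37043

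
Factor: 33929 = 7^1*37^1 * 131^1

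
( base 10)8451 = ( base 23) fma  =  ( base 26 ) cd1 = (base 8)20403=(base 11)6393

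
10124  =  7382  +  2742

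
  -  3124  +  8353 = 5229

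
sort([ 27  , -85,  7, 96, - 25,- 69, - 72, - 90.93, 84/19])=[ - 90.93 , - 85, - 72, - 69, - 25, 84/19,7,27,96]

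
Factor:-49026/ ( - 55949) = 2^1*3^1*8171^1*55949^ ( - 1 ) 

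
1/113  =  1/113 =0.01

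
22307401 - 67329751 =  - 45022350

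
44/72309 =44/72309 = 0.00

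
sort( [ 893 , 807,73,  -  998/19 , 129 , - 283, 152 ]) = [ - 283, - 998/19,73,129,152, 807, 893]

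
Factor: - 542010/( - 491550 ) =623/565=5^( - 1 )*7^1*89^1*113^( - 1 ) 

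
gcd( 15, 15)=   15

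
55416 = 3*18472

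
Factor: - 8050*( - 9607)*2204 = 170449315400 = 2^3 * 5^2 * 7^1*13^1*19^1*23^1*29^1*739^1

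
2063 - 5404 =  - 3341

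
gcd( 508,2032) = 508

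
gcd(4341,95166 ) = 3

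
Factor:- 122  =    -  2^1 * 61^1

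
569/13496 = 569/13496 = 0.04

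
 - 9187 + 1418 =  - 7769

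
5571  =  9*619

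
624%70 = 64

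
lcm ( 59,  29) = 1711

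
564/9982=282/4991 = 0.06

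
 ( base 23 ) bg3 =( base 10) 6190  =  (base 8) 14056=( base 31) 6dl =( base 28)7P2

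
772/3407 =772/3407 = 0.23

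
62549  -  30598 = 31951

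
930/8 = 465/4 = 116.25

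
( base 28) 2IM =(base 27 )2nf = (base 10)2094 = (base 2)100000101110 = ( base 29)2E6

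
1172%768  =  404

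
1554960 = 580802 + 974158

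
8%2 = 0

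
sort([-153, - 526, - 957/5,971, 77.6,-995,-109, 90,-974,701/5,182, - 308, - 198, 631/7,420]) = [-995, - 974, - 526,-308,-198, - 957/5, - 153,-109, 77.6, 90,631/7,701/5, 182,420 , 971]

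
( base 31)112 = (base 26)1c6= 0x3e2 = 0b1111100010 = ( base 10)994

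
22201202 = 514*43193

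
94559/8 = 11819+7/8=11819.88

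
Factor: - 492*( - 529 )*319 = 83025492=   2^2*3^1*11^1*23^2*29^1*41^1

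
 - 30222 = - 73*414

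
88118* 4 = 352472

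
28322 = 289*98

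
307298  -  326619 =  - 19321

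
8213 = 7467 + 746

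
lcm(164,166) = 13612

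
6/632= 3/316 = 0.01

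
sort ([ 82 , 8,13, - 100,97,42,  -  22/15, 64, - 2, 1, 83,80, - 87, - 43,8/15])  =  [-100, - 87  , - 43, - 2 , - 22/15,8/15,1,8 , 13,42,64,80,82,83,97 ]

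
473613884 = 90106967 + 383506917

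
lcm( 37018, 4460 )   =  370180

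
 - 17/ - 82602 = 17/82602 = 0.00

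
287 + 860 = 1147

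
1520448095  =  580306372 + 940141723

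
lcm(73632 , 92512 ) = 3607968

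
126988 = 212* 599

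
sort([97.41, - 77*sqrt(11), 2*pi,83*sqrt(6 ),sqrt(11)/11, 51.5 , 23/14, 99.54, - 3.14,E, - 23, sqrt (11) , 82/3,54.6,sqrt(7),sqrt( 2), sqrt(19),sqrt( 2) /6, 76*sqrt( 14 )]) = [-77*sqrt(11 ), - 23, -3.14, sqrt( 2) /6,sqrt(11) /11, sqrt(2),23/14, sqrt(7 ),  E,sqrt( 11),sqrt ( 19 ),2 * pi, 82/3, 51.5,54.6, 97.41, 99.54, 83*sqrt ( 6), 76*sqrt(14)] 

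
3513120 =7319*480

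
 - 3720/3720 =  - 1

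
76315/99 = 76315/99 = 770.86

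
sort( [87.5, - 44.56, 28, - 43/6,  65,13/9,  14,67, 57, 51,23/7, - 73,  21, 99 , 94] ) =[ - 73, - 44.56 , - 43/6,13/9,23/7, 14,  21, 28, 51, 57 , 65 , 67,87.5, 94,99] 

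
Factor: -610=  - 2^1*5^1*61^1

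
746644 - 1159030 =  -412386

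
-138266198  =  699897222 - 838163420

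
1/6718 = 1/6718 = 0.00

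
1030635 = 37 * 27855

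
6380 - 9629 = - 3249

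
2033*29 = 58957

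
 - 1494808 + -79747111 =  - 81241919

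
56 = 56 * 1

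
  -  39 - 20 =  -59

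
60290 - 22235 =38055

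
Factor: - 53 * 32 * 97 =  - 164512 = - 2^5*53^1 *97^1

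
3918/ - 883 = -5 + 497/883 = - 4.44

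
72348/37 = 72348/37  =  1955.35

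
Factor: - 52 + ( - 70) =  - 2^1*61^1  =  - 122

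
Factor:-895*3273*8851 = -25927544085 = - 3^1*5^1*53^1 * 167^1*179^1*1091^1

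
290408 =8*36301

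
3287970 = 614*5355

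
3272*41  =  134152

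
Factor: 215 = 5^1 * 43^1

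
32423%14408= 3607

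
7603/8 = 7603/8 = 950.38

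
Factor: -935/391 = -55/23 = -5^1*11^1*23^(-1)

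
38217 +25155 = 63372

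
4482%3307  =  1175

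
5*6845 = 34225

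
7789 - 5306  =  2483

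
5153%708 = 197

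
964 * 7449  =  7180836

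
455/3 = 151 + 2/3 = 151.67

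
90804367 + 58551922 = 149356289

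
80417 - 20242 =60175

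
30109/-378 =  - 80 +131/378 = - 79.65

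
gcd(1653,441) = 3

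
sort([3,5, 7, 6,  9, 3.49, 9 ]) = [3, 3.49,  5, 6, 7,  9,9]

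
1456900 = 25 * 58276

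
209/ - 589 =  - 11/31 = - 0.35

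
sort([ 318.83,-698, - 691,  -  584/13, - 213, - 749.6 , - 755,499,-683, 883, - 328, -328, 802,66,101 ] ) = [-755, - 749.6, - 698,-691, - 683, - 328, - 328, - 213,-584/13  ,  66, 101,318.83, 499,  802,883 ] 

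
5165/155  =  33 + 10/31 = 33.32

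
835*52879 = 44153965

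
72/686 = 36/343= 0.10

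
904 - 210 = 694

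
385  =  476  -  91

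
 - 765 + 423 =  -  342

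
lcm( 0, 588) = 0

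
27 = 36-9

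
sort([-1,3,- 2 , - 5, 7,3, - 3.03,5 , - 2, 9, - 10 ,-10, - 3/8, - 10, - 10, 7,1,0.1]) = [-10 , - 10 , - 10 , - 10, - 5 , - 3.03, - 2, - 2 , - 1, - 3/8, 0.1, 1,3,3,5,7,7, 9]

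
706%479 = 227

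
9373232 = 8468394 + 904838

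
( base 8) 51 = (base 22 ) 1J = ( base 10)41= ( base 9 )45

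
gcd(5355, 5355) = 5355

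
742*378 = 280476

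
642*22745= 14602290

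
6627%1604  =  211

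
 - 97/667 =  - 97/667 = - 0.15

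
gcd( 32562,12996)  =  18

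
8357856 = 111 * 75296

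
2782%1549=1233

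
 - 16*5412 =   -  86592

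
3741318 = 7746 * 483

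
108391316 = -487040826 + 595432142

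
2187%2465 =2187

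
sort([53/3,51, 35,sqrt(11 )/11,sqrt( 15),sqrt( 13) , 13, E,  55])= [ sqrt ( 11)/11,E,sqrt( 13),  sqrt( 15),  13,53/3, 35,51, 55 ] 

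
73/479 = 73/479 = 0.15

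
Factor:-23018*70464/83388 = -135161696/6949 = -2^5*17^1*367^1* 677^1*6949^ (  -  1)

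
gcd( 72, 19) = 1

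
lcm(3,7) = 21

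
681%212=45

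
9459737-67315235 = -57855498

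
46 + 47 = 93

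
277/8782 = 277/8782 = 0.03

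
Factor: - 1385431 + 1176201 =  - 209230 =-2^1 *5^1*7^3 * 61^1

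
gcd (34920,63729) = 873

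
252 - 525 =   -  273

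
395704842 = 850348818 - 454643976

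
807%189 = 51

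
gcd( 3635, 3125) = 5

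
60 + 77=137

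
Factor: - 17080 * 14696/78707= - 251007680/78707 = - 2^6*5^1*7^1*11^1*61^1*167^1*78707^ (- 1)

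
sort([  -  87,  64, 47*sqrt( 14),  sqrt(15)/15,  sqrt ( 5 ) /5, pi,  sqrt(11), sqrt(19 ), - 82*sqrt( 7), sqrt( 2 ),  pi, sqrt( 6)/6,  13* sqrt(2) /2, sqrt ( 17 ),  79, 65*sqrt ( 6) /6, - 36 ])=[-82 * sqrt( 7 ), - 87 ,- 36, sqrt(15) /15, sqrt( 6 )/6, sqrt( 5 ) /5,sqrt(2), pi, pi, sqrt(11 ),sqrt(17), sqrt (19),13*sqrt(2) /2, 65*sqrt( 6 )/6, 64, 79, 47*sqrt( 14) ] 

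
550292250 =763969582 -213677332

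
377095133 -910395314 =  - 533300181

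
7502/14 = 3751/7 = 535.86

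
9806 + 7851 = 17657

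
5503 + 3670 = 9173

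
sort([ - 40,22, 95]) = [-40, 22, 95 ]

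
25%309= 25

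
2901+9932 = 12833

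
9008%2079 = 692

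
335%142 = 51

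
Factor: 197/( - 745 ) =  - 5^ ( - 1 )*149^( - 1)*197^1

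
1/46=1/46=0.02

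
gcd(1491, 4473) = 1491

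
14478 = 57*254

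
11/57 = 11/57 = 0.19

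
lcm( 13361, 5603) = 173693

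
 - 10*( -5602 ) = 56020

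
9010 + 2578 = 11588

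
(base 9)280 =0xea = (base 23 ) A4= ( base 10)234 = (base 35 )6O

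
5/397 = 5/397 = 0.01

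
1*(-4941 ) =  - 4941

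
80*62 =4960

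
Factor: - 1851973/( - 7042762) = 2^( - 1 )*47^ ( - 1)*74923^( - 1)*1851973^1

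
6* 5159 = 30954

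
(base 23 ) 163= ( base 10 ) 670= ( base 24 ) 13M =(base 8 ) 1236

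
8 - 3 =5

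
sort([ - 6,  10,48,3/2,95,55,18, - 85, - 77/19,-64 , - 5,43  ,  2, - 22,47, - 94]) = [ - 94, - 85, - 64, - 22, - 6, - 5, - 77/19  ,  3/2,  2,  10, 18, 43,47,48, 55,95] 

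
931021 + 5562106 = 6493127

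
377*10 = 3770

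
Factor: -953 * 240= - 2^4*3^1*5^1*953^1=-228720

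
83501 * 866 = 72311866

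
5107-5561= - 454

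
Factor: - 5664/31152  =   - 2/11 = - 2^1*11^( - 1 )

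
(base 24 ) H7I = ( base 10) 9978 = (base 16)26fa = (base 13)4707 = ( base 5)304403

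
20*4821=96420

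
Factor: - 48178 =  - 2^1* 13^1*17^1*109^1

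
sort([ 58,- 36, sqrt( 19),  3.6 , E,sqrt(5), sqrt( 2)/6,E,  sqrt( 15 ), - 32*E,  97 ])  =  [ - 32 * E, - 36,sqrt( 2 )/6, sqrt(5) , E, E  ,  3.6,sqrt(15) , sqrt(  19 ), 58,97]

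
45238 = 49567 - 4329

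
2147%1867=280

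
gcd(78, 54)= 6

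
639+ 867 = 1506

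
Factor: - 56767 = - 56767^1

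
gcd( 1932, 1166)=2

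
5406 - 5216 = 190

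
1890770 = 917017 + 973753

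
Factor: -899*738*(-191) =2^1*3^2 * 29^1*31^1*41^1*191^1  =  126721242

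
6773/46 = 6773/46=147.24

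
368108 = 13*28316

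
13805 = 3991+9814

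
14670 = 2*7335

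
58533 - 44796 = 13737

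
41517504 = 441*94144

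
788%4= 0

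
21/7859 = 21/7859 = 0.00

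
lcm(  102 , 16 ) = 816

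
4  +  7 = 11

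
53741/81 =53741/81 = 663.47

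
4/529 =4/529 =0.01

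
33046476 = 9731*3396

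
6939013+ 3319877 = 10258890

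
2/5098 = 1/2549  =  0.00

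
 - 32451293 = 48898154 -81349447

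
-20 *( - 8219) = 164380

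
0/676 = 0 = 0.00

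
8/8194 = 4/4097  =  0.00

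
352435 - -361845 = 714280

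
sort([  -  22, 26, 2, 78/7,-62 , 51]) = [-62,-22,2, 78/7,26, 51]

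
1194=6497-5303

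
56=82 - 26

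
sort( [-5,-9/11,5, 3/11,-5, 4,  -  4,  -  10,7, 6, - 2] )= [ - 10 , - 5, - 5, -4, - 2,-9/11,3/11,4,5,6, 7]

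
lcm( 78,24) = 312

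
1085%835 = 250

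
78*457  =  35646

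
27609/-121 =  - 27609/121 = - 228.17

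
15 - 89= -74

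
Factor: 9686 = 2^1 * 29^1*167^1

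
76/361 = 4/19 = 0.21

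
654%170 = 144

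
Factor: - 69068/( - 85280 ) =17267/21320 = 2^( - 3)*5^(-1)*13^( - 1)*31^1*41^(  -  1 )*557^1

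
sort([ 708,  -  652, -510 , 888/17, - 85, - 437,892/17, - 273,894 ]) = [ - 652, - 510, - 437, - 273, - 85, 888/17, 892/17,708 , 894]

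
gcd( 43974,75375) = 9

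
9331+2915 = 12246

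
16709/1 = 16709 = 16709.00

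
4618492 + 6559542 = 11178034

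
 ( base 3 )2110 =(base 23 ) 2K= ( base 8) 102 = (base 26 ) 2e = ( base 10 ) 66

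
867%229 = 180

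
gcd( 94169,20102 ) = 1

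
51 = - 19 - -70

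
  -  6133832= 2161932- 8295764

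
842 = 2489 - 1647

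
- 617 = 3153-3770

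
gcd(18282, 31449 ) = 33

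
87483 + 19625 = 107108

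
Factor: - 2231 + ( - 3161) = -5392= - 2^4*337^1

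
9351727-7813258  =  1538469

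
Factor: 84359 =11^1 *7669^1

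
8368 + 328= 8696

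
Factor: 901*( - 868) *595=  -2^2*5^1*7^2*17^2*31^1*53^1 =- 465330460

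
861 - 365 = 496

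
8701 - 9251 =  - 550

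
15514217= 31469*493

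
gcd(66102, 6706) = 958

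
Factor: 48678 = 2^1*3^1*7^1*19^1*61^1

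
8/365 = 8/365 = 0.02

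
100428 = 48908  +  51520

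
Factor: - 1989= - 3^2 * 13^1 * 17^1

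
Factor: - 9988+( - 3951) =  - 13939 = - 53^1*263^1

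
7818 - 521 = 7297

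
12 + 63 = 75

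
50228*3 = 150684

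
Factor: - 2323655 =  - 5^1*149^1*3119^1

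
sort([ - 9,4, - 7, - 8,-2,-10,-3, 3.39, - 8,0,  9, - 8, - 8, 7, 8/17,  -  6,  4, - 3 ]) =[-10, - 9,-8, - 8, - 8,-8,-7, - 6, - 3, - 3, - 2, 0,8/17, 3.39,  4, 4,  7,  9]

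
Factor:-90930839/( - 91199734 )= 2^ ( - 1)* 19^( - 1)*1499^1 *60661^1*2399993^(-1) 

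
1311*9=11799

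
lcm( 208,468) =1872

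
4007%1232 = 311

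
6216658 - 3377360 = 2839298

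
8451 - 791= 7660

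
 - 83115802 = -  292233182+209117380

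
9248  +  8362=17610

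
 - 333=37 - 370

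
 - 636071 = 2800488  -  3436559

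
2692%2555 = 137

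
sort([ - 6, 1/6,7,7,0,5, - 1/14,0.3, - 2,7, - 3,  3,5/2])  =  [ - 6, - 3, - 2, - 1/14,0,1/6,0.3, 5/2  ,  3,5,7, 7, 7]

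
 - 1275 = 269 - 1544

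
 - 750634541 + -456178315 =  - 1206812856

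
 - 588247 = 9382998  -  9971245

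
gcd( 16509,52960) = 1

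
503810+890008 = 1393818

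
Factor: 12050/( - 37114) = -25/77 = - 5^2* 7^( - 1 ) *11^( - 1 )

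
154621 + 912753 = 1067374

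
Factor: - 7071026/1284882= - 3^( - 1)*214147^(-1 )*3535513^1   =  - 3535513/642441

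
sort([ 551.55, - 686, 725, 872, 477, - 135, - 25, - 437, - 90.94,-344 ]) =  [ - 686,  -  437, - 344, - 135 , - 90.94 , -25, 477 , 551.55,725, 872 ] 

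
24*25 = 600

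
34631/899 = 38 + 469/899= 38.52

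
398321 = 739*539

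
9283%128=67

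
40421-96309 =  -  55888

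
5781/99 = 58+13/33 =58.39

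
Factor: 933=3^1*311^1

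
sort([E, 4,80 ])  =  [ E , 4, 80] 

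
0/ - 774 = 0/1=- 0.00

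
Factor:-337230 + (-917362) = -2^6*19603^1   =  - 1254592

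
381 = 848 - 467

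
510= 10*51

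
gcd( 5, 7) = 1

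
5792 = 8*724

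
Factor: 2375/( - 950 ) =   -  2^( - 1 )*5^1=- 5/2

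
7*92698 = 648886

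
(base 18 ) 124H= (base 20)g89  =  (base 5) 202234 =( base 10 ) 6569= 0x19A9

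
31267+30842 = 62109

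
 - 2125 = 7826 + -9951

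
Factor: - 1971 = - 3^3*73^1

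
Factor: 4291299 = 3^4*31^1*1709^1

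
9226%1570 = 1376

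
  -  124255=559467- 683722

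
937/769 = 1 + 168/769= 1.22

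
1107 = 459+648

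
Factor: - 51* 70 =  -3570  =  - 2^1*3^1*5^1*7^1*17^1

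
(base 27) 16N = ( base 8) 1622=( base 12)642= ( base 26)194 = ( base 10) 914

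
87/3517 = 87/3517 = 0.02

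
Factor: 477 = 3^2*53^1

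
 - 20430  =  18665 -39095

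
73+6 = 79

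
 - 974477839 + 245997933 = - 728479906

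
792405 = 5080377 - 4287972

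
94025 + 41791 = 135816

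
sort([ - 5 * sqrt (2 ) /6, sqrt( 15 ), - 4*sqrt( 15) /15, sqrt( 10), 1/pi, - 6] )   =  [ - 6,-5*sqrt( 2 )/6, - 4*sqrt( 15 )/15,1/pi,sqrt( 10 ), sqrt( 15) ]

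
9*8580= 77220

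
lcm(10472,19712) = 335104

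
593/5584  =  593/5584 = 0.11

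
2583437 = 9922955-7339518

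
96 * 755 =72480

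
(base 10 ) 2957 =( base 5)43312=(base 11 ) 2249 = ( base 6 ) 21405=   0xb8d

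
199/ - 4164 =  - 199/4164 = - 0.05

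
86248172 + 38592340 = 124840512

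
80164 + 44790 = 124954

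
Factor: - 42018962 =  - 2^1*211^1 *99571^1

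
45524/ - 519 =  - 88 + 148/519 = - 87.71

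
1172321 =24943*47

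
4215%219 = 54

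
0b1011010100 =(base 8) 1324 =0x2d4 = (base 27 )QM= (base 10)724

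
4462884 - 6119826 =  - 1656942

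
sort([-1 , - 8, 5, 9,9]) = [  -  8, - 1,  5,9, 9 ]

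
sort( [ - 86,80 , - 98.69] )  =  [ - 98.69,  -  86,80 ] 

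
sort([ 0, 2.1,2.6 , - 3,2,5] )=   [ - 3, 0 , 2, 2.1, 2.6,5] 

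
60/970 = 6/97 = 0.06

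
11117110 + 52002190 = 63119300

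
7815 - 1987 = 5828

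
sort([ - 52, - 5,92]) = [ - 52, - 5,92]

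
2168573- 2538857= - 370284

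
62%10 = 2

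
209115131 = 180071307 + 29043824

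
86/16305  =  86/16305 = 0.01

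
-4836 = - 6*806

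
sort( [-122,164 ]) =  [ - 122, 164 ]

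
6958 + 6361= 13319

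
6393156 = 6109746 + 283410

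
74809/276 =271 + 13/276  =  271.05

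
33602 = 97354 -63752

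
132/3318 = 22/553  =  0.04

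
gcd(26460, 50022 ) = 126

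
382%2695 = 382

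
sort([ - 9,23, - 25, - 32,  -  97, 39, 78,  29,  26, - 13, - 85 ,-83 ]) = [ - 97, -85, - 83, - 32,-25, - 13,-9,23, 26, 29, 39,78]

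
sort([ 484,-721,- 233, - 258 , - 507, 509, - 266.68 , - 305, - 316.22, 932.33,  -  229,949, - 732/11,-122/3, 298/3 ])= [ - 721,  -  507, - 316.22, - 305,- 266.68, -258 , - 233 , - 229, - 732/11, - 122/3, 298/3, 484,509, 932.33,949]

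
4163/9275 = 4163/9275 = 0.45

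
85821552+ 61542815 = 147364367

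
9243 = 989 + 8254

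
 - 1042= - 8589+7547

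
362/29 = 362/29 =12.48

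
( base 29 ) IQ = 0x224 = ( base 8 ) 1044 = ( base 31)hl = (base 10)548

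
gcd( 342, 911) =1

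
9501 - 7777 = 1724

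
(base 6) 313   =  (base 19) 63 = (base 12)99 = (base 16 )75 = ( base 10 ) 117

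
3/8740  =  3/8740 =0.00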